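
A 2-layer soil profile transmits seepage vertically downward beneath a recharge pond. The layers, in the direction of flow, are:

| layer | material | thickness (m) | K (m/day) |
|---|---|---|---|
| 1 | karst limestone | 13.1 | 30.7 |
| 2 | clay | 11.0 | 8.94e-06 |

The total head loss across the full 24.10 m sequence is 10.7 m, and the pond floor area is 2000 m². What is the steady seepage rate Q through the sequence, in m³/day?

0.0174

Flow is perpendicular to layering, so the layers act in series and the equivalent K is the thickness-weighted harmonic mean.
Total thickness L = 13.1 + 11.0 = 24.10 m.
Σ(b_i/K_i) = 13.1/30.7 + 11.0/8.94e-06 = 1.230e+06 d.
K_eq = L / Σ(b_i/K_i) = 24.10 / 1.230e+06 = 1.959e-05 m/day.
Q = K_eq · A · (Δh/L) = 1.959e-05 × 2000 × (10.7/24.10) = 0.01739 m³/day.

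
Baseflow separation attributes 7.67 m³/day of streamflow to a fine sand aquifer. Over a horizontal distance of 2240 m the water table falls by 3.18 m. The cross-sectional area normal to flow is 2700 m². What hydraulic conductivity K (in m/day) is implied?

2.00

Hydraulic gradient i = Δh / L = 3.18 / 2240 = 0.001420.
From Q = K·A·i, K = Q / (A·i) = 7.67 / (2700 × 0.001420) = 2.001 m/day.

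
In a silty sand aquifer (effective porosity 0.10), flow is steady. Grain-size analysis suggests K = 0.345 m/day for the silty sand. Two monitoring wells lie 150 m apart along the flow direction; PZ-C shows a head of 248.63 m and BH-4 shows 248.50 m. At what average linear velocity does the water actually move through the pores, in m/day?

0.00299

Hydraulic gradient i = (248.63 − 248.50) / 150 = 0.13 / 150 = 0.0008667.
Darcy flux q = K · i = 0.3450 × 0.0008667 = 0.0002990 m/day.
Seepage velocity v = q / n_e = 0.0002990 / 0.10 = 0.002990 m/day.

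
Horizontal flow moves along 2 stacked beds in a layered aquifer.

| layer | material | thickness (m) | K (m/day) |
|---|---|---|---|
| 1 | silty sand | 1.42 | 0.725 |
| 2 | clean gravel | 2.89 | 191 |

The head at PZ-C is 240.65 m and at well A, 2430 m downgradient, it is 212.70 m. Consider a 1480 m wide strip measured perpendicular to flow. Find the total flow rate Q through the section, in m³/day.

9410

Flow is parallel to layering, so each bed carries its own Darcy discharge and the transmissivities add.
Σ(K_i·b_i) = 0.725×1.42 + 191×2.89 = 553.0 m²/day.
Hydraulic gradient i = (240.65 − 212.70) / 2430 = 27.95 / 2430 = 0.01150.
Q = Σ(K_i·b_i) · W · i = 553.0 × 1480 × 0.01150 = 9414 m³/day.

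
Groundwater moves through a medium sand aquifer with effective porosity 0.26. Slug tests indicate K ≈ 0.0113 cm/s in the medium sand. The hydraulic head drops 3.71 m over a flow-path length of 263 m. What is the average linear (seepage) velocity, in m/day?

0.530

Convert K: 0.0113 cm/s × 864 = 9.763 m/day.
Hydraulic gradient i = Δh / L = 3.71 / 263 = 0.01411.
Darcy flux q = K · i = 9.763 × 0.01411 = 0.1377 m/day.
Seepage velocity v = q / n_e = 0.1377 / 0.26 = 0.5297 m/day.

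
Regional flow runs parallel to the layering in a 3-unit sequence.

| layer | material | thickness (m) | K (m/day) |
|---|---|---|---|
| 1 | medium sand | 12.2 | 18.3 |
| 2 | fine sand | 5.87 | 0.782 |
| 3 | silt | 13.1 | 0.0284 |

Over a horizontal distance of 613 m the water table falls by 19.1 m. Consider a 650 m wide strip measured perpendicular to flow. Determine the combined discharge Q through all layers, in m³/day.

4620

Flow is parallel to layering, so each bed carries its own Darcy discharge and the transmissivities add.
Σ(K_i·b_i) = 18.3×12.2 + 0.782×5.87 + 0.0284×13.1 = 228.2 m²/day.
Hydraulic gradient i = Δh / L = 19.1 / 613 = 0.03116.
Q = Σ(K_i·b_i) · W · i = 228.2 × 650 × 0.03116 = 4622 m³/day.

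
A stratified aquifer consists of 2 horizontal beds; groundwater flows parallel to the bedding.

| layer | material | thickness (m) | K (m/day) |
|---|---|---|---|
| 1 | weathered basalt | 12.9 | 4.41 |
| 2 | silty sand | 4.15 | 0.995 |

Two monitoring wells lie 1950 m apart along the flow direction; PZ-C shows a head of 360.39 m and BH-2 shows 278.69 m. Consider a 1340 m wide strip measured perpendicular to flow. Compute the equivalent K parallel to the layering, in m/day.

3.58

Flow is parallel to layering, so each bed carries its own Darcy discharge and the transmissivities add.
Σ(K_i·b_i) = 4.41×12.9 + 0.995×4.15 = 61.02 m²/day.
Total thickness b = 17.05 m, so K_eq = Σ(K_i·b_i)/b = 3.579 m/day.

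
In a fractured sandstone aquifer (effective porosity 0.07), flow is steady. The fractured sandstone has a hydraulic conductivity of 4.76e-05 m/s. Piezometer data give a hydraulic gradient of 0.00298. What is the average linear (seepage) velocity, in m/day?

0.175

Convert K: 4.76e-05 m/s × 86400 = 4.113 m/day.
Hydraulic gradient i = 0.00298.
Darcy flux q = K · i = 4.113 × 0.002980 = 0.01226 m/day.
Seepage velocity v = q / n_e = 0.01226 / 0.07 = 0.1751 m/day.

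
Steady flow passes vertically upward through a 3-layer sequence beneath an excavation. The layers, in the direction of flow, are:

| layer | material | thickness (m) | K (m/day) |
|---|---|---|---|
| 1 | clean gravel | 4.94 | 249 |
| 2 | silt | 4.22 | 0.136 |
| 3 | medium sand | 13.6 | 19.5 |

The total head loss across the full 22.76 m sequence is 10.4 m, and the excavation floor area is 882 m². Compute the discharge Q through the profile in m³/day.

Flow is perpendicular to layering, so the layers act in series and the equivalent K is the thickness-weighted harmonic mean.
Total thickness L = 4.94 + 4.22 + 13.6 = 22.76 m.
Σ(b_i/K_i) = 4.94/249 + 4.22/0.136 + 13.6/19.5 = 31.75 d.
K_eq = L / Σ(b_i/K_i) = 22.76 / 31.75 = 0.7169 m/day.
Q = K_eq · A · (Δh/L) = 0.7169 × 882 × (10.4/22.76) = 288.9 m³/day.

289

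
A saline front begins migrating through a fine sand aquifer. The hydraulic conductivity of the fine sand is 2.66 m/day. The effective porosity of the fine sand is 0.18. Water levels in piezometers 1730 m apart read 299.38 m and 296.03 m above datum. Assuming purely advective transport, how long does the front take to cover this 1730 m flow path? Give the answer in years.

166

Hydraulic gradient i = (299.38 − 296.03) / 1730 = 3.35 / 1730 = 0.001936.
Darcy flux q = K · i = 2.660 × 0.001936 = 0.005151 m/day.
Seepage velocity v = q / n_e = 0.005151 / 0.18 = 0.02862 m/day.
Travel time t = L / v = 1730 / 0.02862 = 60456 days = 165.5 years.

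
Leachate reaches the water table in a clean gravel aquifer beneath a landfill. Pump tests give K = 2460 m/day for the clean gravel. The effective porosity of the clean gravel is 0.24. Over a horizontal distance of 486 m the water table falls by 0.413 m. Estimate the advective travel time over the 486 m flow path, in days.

55.8

Hydraulic gradient i = Δh / L = 0.413 / 486 = 0.0008498.
Darcy flux q = K · i = 2460 × 0.0008498 = 2.090 m/day.
Seepage velocity v = q / n_e = 2.090 / 0.24 = 8.710 m/day.
Travel time t = L / v = 486 / 8.710 = 55.80 days.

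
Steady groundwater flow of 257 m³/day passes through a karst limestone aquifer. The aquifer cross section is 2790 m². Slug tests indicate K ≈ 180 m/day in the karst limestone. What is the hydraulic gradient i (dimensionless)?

0.000512

From Q = K·A·i, i = Q / (K·A) = 257 / (180.0 × 2790) = 0.0005117.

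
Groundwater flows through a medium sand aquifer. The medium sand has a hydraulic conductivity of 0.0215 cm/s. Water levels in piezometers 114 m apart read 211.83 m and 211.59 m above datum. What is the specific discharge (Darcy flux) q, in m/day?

0.0391

Convert K: 0.0215 cm/s × 864 = 18.58 m/day.
Hydraulic gradient i = (211.83 − 211.59) / 114 = 0.24 / 114 = 0.002105.
Specific discharge q = K · i = 18.58 × 0.002105 = 0.03911 m/day.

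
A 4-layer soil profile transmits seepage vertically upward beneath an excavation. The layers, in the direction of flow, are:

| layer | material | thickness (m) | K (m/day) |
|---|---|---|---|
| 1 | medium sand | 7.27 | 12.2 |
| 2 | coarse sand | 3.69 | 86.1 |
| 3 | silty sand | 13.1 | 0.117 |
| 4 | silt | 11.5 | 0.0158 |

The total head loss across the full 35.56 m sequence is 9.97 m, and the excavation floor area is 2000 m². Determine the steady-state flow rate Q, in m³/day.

23.7

Flow is perpendicular to layering, so the layers act in series and the equivalent K is the thickness-weighted harmonic mean.
Total thickness L = 7.27 + 3.69 + 13.1 + 11.5 = 35.56 m.
Σ(b_i/K_i) = 7.27/12.2 + 3.69/86.1 + 13.1/0.117 + 11.5/0.0158 = 840.5 d.
K_eq = L / Σ(b_i/K_i) = 35.56 / 840.5 = 0.04231 m/day.
Q = K_eq · A · (Δh/L) = 0.04231 × 2000 × (9.97/35.56) = 23.73 m³/day.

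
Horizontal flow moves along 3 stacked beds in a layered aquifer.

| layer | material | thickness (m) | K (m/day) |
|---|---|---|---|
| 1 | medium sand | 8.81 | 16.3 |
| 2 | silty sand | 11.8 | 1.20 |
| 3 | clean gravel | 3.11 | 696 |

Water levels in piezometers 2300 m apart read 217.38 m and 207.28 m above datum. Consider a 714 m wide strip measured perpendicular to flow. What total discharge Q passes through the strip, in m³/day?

7280

Flow is parallel to layering, so each bed carries its own Darcy discharge and the transmissivities add.
Σ(K_i·b_i) = 16.3×8.81 + 1.20×11.8 + 696×3.11 = 2322 m²/day.
Hydraulic gradient i = (217.38 − 207.28) / 2300 = 10.1 / 2300 = 0.004391.
Q = Σ(K_i·b_i) · W · i = 2322 × 714 × 0.004391 = 7281 m³/day.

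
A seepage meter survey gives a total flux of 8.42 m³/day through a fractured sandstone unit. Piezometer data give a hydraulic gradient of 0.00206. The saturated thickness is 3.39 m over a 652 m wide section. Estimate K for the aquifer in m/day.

Cross-sectional area A = 652 × 3.39 = 2210 m².
Hydraulic gradient i = 0.00206.
From Q = K·A·i, K = Q / (A·i) = 8.42 / (2210 × 0.002060) = 1.849 m/day.

1.85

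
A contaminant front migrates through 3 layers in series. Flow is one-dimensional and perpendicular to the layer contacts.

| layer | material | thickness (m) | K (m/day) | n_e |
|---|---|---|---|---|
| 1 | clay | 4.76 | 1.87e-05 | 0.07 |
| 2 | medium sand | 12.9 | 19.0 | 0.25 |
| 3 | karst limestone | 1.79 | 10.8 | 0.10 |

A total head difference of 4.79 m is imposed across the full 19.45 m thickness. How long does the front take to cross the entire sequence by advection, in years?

544

With flow normal to the layers, continuity requires the same specific discharge q through every layer.
Σ(b_i/K_i) = 4.76/1.87e-05 + 12.9/19.0 + 1.79/10.8 = 2.545e+05 d.
q = Δh / Σ(b_i/K_i) = 4.79 / 2.545e+05 = 1.882e-05 m/day.
In each layer the seepage velocity is v_i = q/n_i, so the layer transit time is t_i = b_i·n_i / q:
  layer 1 (clay): t_1 = 4.76 × 0.07 / 1.882e-05 = 17707 d
  layer 2 (medium sand): t_2 = 12.9 × 0.25 / 1.882e-05 = 1.714e+05 d
  layer 3 (karst limestone): t_3 = 1.79 × 0.10 / 1.882e-05 = 9512 d
Total t = Σ t_i = 1.986e+05 days = 543.7 years.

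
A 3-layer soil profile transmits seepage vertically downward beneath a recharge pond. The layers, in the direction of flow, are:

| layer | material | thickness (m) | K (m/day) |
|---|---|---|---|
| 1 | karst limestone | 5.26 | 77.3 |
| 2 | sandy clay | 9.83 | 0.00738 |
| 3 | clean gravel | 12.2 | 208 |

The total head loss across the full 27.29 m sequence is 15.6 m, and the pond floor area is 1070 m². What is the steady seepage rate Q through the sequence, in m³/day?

Flow is perpendicular to layering, so the layers act in series and the equivalent K is the thickness-weighted harmonic mean.
Total thickness L = 5.26 + 9.83 + 12.2 = 27.29 m.
Σ(b_i/K_i) = 5.26/77.3 + 9.83/0.00738 + 12.2/208 = 1332 d.
K_eq = L / Σ(b_i/K_i) = 27.29 / 1332 = 0.02049 m/day.
Q = K_eq · A · (Δh/L) = 0.02049 × 1070 × (15.6/27.29) = 12.53 m³/day.

12.5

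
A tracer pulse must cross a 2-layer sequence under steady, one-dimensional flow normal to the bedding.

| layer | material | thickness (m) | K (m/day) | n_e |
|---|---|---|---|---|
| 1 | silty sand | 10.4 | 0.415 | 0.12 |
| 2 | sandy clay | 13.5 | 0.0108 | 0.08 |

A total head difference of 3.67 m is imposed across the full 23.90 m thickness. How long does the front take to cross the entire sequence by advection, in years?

With flow normal to the layers, continuity requires the same specific discharge q through every layer.
Σ(b_i/K_i) = 10.4/0.415 + 13.5/0.0108 = 1275 d.
q = Δh / Σ(b_i/K_i) = 3.67 / 1275 = 0.002878 m/day.
In each layer the seepage velocity is v_i = q/n_i, so the layer transit time is t_i = b_i·n_i / q:
  layer 1 (silty sand): t_1 = 10.4 × 0.12 / 0.002878 = 433.6 d
  layer 2 (sandy clay): t_2 = 13.5 × 0.08 / 0.002878 = 375.2 d
Total t = Σ t_i = 808.8 days = 2.214 years.

2.21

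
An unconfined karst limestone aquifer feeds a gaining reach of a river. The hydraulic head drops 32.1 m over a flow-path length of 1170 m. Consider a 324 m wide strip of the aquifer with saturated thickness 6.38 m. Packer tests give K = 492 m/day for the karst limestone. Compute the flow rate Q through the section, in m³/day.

Cross-sectional area A = 324 × 6.38 = 2067 m².
Hydraulic gradient i = Δh / L = 32.1 / 1170 = 0.02744.
Darcy's law: Q = K · A · i = 492.0 × 2067 × 0.02744 = 27903 m³/day.

27900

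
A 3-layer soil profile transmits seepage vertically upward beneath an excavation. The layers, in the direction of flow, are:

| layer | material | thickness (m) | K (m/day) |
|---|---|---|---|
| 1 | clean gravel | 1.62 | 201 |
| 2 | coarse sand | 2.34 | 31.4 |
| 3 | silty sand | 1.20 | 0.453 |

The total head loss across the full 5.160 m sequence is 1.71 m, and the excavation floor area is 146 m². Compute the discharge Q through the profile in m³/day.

Flow is perpendicular to layering, so the layers act in series and the equivalent K is the thickness-weighted harmonic mean.
Total thickness L = 1.62 + 2.34 + 1.20 = 5.160 m.
Σ(b_i/K_i) = 1.62/201 + 2.34/31.4 + 1.20/0.453 = 2.732 d.
K_eq = L / Σ(b_i/K_i) = 5.160 / 2.732 = 1.889 m/day.
Q = K_eq · A · (Δh/L) = 1.889 × 146 × (1.71/5.160) = 91.40 m³/day.

91.4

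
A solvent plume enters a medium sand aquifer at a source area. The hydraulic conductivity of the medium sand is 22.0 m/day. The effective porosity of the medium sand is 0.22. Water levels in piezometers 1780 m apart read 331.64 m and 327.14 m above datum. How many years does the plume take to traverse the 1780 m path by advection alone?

19.3

Hydraulic gradient i = (331.64 − 327.14) / 1780 = 4.5 / 1780 = 0.002528.
Darcy flux q = K · i = 22.00 × 0.002528 = 0.05562 m/day.
Seepage velocity v = q / n_e = 0.05562 / 0.22 = 0.2528 m/day.
Travel time t = L / v = 1780 / 0.2528 = 7041 days = 19.28 years.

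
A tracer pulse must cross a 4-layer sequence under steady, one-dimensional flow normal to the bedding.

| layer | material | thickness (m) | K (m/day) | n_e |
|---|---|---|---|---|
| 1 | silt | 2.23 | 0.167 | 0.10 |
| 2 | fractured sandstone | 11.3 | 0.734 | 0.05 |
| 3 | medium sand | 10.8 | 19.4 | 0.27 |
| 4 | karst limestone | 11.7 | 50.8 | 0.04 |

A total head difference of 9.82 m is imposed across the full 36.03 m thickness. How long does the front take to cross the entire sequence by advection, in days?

12.5

With flow normal to the layers, continuity requires the same specific discharge q through every layer.
Σ(b_i/K_i) = 2.23/0.167 + 11.3/0.734 + 10.8/19.4 + 11.7/50.8 = 29.54 d.
q = Δh / Σ(b_i/K_i) = 9.82 / 29.54 = 0.3325 m/day.
In each layer the seepage velocity is v_i = q/n_i, so the layer transit time is t_i = b_i·n_i / q:
  layer 1 (silt): t_1 = 2.23 × 0.10 / 0.3325 = 0.6707 d
  layer 2 (fractured sandstone): t_2 = 11.3 × 0.05 / 0.3325 = 1.699 d
  layer 3 (medium sand): t_3 = 10.8 × 0.27 / 0.3325 = 8.770 d
  layer 4 (karst limestone): t_4 = 11.7 × 0.04 / 0.3325 = 1.408 d
Total t = Σ t_i = 12.55 days.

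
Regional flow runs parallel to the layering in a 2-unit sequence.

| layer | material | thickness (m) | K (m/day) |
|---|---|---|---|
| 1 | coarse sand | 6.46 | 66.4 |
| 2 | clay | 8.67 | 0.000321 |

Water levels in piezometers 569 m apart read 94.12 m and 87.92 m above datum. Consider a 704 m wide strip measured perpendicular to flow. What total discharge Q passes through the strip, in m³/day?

3290

Flow is parallel to layering, so each bed carries its own Darcy discharge and the transmissivities add.
Σ(K_i·b_i) = 66.4×6.46 + 0.000321×8.67 = 428.9 m²/day.
Hydraulic gradient i = (94.12 − 87.92) / 569 = 6.2 / 569 = 0.01090.
Q = Σ(K_i·b_i) · W · i = 428.9 × 704 × 0.01090 = 3290 m³/day.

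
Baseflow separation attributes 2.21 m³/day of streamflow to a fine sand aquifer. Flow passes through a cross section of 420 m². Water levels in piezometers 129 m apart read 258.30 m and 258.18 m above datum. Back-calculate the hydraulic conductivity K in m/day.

Hydraulic gradient i = (258.30 − 258.18) / 129 = 0.12 / 129 = 0.0009302.
From Q = K·A·i, K = Q / (A·i) = 2.21 / (420.0 × 0.0009302) = 5.657 m/day.

5.66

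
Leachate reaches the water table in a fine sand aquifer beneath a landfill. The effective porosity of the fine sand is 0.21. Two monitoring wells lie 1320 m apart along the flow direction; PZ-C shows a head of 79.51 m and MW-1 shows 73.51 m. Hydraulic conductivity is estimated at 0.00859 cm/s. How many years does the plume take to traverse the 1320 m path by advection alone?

Convert K: 0.00859 cm/s × 864 = 7.422 m/day.
Hydraulic gradient i = (79.51 − 73.51) / 1320 = 6 / 1320 = 0.004545.
Darcy flux q = K · i = 7.422 × 0.004545 = 0.03374 m/day.
Seepage velocity v = q / n_e = 0.03374 / 0.21 = 0.1606 m/day.
Travel time t = L / v = 1320 / 0.1606 = 8217 days = 22.50 years.

22.5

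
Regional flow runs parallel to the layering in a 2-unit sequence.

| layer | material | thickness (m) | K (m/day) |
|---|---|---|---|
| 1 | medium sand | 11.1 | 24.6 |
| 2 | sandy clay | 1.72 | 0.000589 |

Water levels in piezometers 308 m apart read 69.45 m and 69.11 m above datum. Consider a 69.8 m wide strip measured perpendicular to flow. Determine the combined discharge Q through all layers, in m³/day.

21.0

Flow is parallel to layering, so each bed carries its own Darcy discharge and the transmissivities add.
Σ(K_i·b_i) = 24.6×11.1 + 0.000589×1.72 = 273.1 m²/day.
Hydraulic gradient i = (69.45 − 69.11) / 308 = 0.34 / 308 = 0.001104.
Q = Σ(K_i·b_i) · W · i = 273.1 × 69.8 × 0.001104 = 21.04 m³/day.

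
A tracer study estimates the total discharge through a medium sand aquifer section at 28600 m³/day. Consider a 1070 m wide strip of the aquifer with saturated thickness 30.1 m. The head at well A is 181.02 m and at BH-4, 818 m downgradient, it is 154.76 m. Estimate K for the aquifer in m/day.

Cross-sectional area A = 1070 × 30.1 = 32207 m².
Hydraulic gradient i = (181.02 − 154.76) / 818 = 26.26 / 818 = 0.03210.
From Q = K·A·i, K = Q / (A·i) = 28600 / (32207 × 0.03210) = 27.66 m/day.

27.7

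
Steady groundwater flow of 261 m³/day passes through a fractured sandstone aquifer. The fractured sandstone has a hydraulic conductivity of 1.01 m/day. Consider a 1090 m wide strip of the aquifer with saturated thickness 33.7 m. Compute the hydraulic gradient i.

0.00703

Cross-sectional area A = 1090 × 33.7 = 36733 m².
From Q = K·A·i, i = Q / (K·A) = 261 / (1.010 × 36733) = 0.007035.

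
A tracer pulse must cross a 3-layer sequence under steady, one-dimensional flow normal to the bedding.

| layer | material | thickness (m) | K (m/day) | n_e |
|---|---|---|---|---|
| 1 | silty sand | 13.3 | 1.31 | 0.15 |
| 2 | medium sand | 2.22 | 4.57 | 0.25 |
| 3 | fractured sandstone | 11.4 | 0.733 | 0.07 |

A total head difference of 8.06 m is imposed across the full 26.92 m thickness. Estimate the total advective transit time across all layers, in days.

10.9

With flow normal to the layers, continuity requires the same specific discharge q through every layer.
Σ(b_i/K_i) = 13.3/1.31 + 2.22/4.57 + 11.4/0.733 = 26.19 d.
q = Δh / Σ(b_i/K_i) = 8.06 / 26.19 = 0.3077 m/day.
In each layer the seepage velocity is v_i = q/n_i, so the layer transit time is t_i = b_i·n_i / q:
  layer 1 (silty sand): t_1 = 13.3 × 0.15 / 0.3077 = 6.483 d
  layer 2 (medium sand): t_2 = 2.22 × 0.25 / 0.3077 = 1.803 d
  layer 3 (fractured sandstone): t_3 = 11.4 × 0.07 / 0.3077 = 2.593 d
Total t = Σ t_i = 10.88 days.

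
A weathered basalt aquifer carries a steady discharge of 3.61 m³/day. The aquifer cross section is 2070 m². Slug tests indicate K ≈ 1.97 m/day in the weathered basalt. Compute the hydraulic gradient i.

0.000885

From Q = K·A·i, i = Q / (K·A) = 3.61 / (1.970 × 2070) = 0.0008853.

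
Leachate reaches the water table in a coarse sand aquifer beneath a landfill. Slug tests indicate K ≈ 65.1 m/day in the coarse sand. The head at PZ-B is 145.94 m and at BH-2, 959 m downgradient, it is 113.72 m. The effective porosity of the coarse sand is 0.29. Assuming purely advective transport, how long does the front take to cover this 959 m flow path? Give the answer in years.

0.348

Hydraulic gradient i = (145.94 − 113.72) / 959 = 32.22 / 959 = 0.03360.
Darcy flux q = K · i = 65.10 × 0.03360 = 2.187 m/day.
Seepage velocity v = q / n_e = 2.187 / 0.29 = 7.542 m/day.
Travel time t = L / v = 959 / 7.542 = 127.2 days = 0.3481 years.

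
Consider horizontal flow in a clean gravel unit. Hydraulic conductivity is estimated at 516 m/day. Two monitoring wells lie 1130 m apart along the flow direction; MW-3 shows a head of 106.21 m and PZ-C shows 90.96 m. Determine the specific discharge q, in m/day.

6.96

Hydraulic gradient i = (106.21 − 90.96) / 1130 = 15.25 / 1130 = 0.01350.
Specific discharge q = K · i = 516.0 × 0.01350 = 6.964 m/day.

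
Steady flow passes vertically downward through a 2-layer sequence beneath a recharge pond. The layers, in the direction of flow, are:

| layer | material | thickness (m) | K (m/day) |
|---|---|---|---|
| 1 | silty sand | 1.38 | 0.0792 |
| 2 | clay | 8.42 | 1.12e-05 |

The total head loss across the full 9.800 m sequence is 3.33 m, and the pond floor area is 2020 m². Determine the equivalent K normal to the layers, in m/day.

1.30e-05

Flow is perpendicular to layering, so the layers act in series and the equivalent K is the thickness-weighted harmonic mean.
Total thickness L = 1.38 + 8.42 = 9.800 m.
Σ(b_i/K_i) = 1.38/0.0792 + 8.42/1.12e-05 = 7.518e+05 d.
K_eq = L / Σ(b_i/K_i) = 9.800 / 7.518e+05 = 1.304e-05 m/day.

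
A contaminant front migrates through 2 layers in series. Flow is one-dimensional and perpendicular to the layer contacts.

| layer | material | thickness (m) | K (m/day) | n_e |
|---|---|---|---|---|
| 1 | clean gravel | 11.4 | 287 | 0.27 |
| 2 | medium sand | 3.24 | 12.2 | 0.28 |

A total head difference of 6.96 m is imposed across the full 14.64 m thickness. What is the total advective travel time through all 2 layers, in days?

0.175

With flow normal to the layers, continuity requires the same specific discharge q through every layer.
Σ(b_i/K_i) = 11.4/287 + 3.24/12.2 = 0.3053 d.
q = Δh / Σ(b_i/K_i) = 6.96 / 0.3053 = 22.80 m/day.
In each layer the seepage velocity is v_i = q/n_i, so the layer transit time is t_i = b_i·n_i / q:
  layer 1 (clean gravel): t_1 = 11.4 × 0.27 / 22.80 = 0.1350 d
  layer 2 (medium sand): t_2 = 3.24 × 0.28 / 22.80 = 0.03979 d
Total t = Σ t_i = 0.1748 days.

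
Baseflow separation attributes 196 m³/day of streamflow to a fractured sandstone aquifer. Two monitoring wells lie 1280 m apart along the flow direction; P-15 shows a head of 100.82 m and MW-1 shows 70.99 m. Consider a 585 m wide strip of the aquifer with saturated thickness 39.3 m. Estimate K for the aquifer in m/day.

Cross-sectional area A = 585 × 39.3 = 22990 m².
Hydraulic gradient i = (100.82 − 70.99) / 1280 = 29.83 / 1280 = 0.02330.
From Q = K·A·i, K = Q / (A·i) = 196 / (22990 × 0.02330) = 0.3658 m/day.

0.366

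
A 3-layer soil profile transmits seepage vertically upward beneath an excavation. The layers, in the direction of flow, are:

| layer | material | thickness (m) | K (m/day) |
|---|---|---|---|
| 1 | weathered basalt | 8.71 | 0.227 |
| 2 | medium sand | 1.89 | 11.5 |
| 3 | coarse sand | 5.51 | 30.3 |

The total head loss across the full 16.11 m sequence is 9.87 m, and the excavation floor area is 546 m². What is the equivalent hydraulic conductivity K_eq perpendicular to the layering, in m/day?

0.416

Flow is perpendicular to layering, so the layers act in series and the equivalent K is the thickness-weighted harmonic mean.
Total thickness L = 8.71 + 1.89 + 5.51 = 16.11 m.
Σ(b_i/K_i) = 8.71/0.227 + 1.89/11.5 + 5.51/30.3 = 38.72 d.
K_eq = L / Σ(b_i/K_i) = 16.11 / 38.72 = 0.4161 m/day.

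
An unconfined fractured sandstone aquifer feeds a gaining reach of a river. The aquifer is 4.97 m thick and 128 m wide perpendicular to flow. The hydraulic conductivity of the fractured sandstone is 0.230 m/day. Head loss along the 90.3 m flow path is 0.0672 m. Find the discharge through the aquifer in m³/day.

Cross-sectional area A = 128 × 4.97 = 636.2 m².
Hydraulic gradient i = Δh / L = 0.0672 / 90.3 = 0.0007442.
Darcy's law: Q = K · A · i = 0.2300 × 636.2 × 0.0007442 = 0.1089 m³/day.

0.109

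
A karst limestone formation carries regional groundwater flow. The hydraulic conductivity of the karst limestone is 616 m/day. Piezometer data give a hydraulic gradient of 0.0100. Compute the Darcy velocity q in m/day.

6.16

Hydraulic gradient i = 0.0100.
Specific discharge q = K · i = 616.0 × 0.01000 = 6.160 m/day.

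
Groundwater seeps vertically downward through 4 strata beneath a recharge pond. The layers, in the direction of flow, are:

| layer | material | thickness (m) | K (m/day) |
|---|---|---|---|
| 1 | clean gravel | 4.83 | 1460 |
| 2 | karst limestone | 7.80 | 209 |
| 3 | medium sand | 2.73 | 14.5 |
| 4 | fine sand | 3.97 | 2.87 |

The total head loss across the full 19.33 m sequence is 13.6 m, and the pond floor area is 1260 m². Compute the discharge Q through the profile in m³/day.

Flow is perpendicular to layering, so the layers act in series and the equivalent K is the thickness-weighted harmonic mean.
Total thickness L = 4.83 + 7.80 + 2.73 + 3.97 = 19.33 m.
Σ(b_i/K_i) = 4.83/1460 + 7.80/209 + 2.73/14.5 + 3.97/2.87 = 1.612 d.
K_eq = L / Σ(b_i/K_i) = 19.33 / 1.612 = 11.99 m/day.
Q = K_eq · A · (Δh/L) = 11.99 × 1260 × (13.6/19.33) = 10629 m³/day.

10600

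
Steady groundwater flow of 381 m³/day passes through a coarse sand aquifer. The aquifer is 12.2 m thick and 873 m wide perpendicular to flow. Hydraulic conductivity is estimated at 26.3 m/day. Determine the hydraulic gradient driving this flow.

Cross-sectional area A = 873 × 12.2 = 10651 m².
From Q = K·A·i, i = Q / (K·A) = 381 / (26.30 × 10651) = 0.001360.

0.00136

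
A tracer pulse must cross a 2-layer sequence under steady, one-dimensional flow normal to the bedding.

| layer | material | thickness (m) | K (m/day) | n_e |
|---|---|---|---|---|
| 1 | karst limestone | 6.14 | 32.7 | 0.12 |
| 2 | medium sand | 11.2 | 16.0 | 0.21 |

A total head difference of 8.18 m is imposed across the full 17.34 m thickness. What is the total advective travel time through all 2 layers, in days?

0.335

With flow normal to the layers, continuity requires the same specific discharge q through every layer.
Σ(b_i/K_i) = 6.14/32.7 + 11.2/16.0 = 0.8878 d.
q = Δh / Σ(b_i/K_i) = 8.18 / 0.8878 = 9.214 m/day.
In each layer the seepage velocity is v_i = q/n_i, so the layer transit time is t_i = b_i·n_i / q:
  layer 1 (karst limestone): t_1 = 6.14 × 0.12 / 9.214 = 0.07996 d
  layer 2 (medium sand): t_2 = 11.2 × 0.21 / 9.214 = 0.2553 d
Total t = Σ t_i = 0.3352 days.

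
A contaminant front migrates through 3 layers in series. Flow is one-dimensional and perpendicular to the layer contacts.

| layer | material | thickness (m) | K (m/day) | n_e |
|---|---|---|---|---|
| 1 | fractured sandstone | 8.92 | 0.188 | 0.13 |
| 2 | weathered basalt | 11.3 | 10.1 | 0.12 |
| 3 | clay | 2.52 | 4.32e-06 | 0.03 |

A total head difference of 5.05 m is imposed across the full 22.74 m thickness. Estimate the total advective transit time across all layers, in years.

820

With flow normal to the layers, continuity requires the same specific discharge q through every layer.
Σ(b_i/K_i) = 8.92/0.188 + 11.3/10.1 + 2.52/4.32e-06 = 5.834e+05 d.
q = Δh / Σ(b_i/K_i) = 5.05 / 5.834e+05 = 8.656e-06 m/day.
In each layer the seepage velocity is v_i = q/n_i, so the layer transit time is t_i = b_i·n_i / q:
  layer 1 (fractured sandstone): t_1 = 8.92 × 0.13 / 8.656e-06 = 1.340e+05 d
  layer 2 (weathered basalt): t_2 = 11.3 × 0.12 / 8.656e-06 = 1.566e+05 d
  layer 3 (clay): t_3 = 2.52 × 0.03 / 8.656e-06 = 8733 d
Total t = Σ t_i = 2.993e+05 days = 819.5 years.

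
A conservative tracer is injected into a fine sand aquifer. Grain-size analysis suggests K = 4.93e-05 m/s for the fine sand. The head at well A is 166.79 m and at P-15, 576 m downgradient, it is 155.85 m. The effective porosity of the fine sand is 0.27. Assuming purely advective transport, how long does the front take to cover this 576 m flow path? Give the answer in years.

Convert K: 4.93e-05 m/s × 86400 = 4.260 m/day.
Hydraulic gradient i = (166.79 − 155.85) / 576 = 10.94 / 576 = 0.01899.
Darcy flux q = K · i = 4.260 × 0.01899 = 0.08090 m/day.
Seepage velocity v = q / n_e = 0.08090 / 0.27 = 0.2996 m/day.
Travel time t = L / v = 576 / 0.2996 = 1922 days = 5.263 years.

5.26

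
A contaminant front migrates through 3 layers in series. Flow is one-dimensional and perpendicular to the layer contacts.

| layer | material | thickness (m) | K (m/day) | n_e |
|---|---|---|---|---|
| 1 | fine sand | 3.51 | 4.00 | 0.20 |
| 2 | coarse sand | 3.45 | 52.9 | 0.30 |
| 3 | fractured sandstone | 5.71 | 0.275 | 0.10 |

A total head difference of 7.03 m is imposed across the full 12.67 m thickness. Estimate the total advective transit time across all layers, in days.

With flow normal to the layers, continuity requires the same specific discharge q through every layer.
Σ(b_i/K_i) = 3.51/4.00 + 3.45/52.9 + 5.71/0.275 = 21.71 d.
q = Δh / Σ(b_i/K_i) = 7.03 / 21.71 = 0.3239 m/day.
In each layer the seepage velocity is v_i = q/n_i, so the layer transit time is t_i = b_i·n_i / q:
  layer 1 (fine sand): t_1 = 3.51 × 0.20 / 0.3239 = 2.168 d
  layer 2 (coarse sand): t_2 = 3.45 × 0.30 / 0.3239 = 3.196 d
  layer 3 (fractured sandstone): t_3 = 5.71 × 0.10 / 0.3239 = 1.763 d
Total t = Σ t_i = 7.126 days.

7.13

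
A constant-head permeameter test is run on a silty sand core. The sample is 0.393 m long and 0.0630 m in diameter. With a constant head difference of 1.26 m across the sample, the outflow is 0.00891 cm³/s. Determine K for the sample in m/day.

0.0770

Cross-sectional area A = π·(d/2)² = π × (0.0630/2)² = 0.003117 m².
Convert discharge: 0.00891 cm³/s = 8.910e-09 m³/s.
Darcy's law rearranged: K = Q·L / (A·Δh) = 8.910e-09 × 0.393 / (0.003117 × 1.26) = 8.915e-07 m/s = 0.07703 m/day.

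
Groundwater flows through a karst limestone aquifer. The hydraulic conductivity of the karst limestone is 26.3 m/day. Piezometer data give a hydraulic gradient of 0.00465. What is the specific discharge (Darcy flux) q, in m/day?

0.122

Hydraulic gradient i = 0.00465.
Specific discharge q = K · i = 26.30 × 0.004650 = 0.1223 m/day.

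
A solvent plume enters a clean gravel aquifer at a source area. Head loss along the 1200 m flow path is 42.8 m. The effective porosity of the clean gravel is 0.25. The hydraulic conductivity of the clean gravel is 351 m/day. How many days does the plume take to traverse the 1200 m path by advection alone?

24.0

Hydraulic gradient i = Δh / L = 42.8 / 1200 = 0.03567.
Darcy flux q = K · i = 351.0 × 0.03567 = 12.52 m/day.
Seepage velocity v = q / n_e = 12.52 / 0.25 = 50.08 m/day.
Travel time t = L / v = 1200 / 50.08 = 23.96 days.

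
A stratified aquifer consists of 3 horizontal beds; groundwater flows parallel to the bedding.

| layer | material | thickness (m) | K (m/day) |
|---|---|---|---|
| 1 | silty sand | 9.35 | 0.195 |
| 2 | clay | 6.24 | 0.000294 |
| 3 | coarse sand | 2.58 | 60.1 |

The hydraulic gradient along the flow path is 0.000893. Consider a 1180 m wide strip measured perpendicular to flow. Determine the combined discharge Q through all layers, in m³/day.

165

Flow is parallel to layering, so each bed carries its own Darcy discharge and the transmissivities add.
Σ(K_i·b_i) = 0.195×9.35 + 0.000294×6.24 + 60.1×2.58 = 156.9 m²/day.
Hydraulic gradient i = 0.000893.
Q = Σ(K_i·b_i) · W · i = 156.9 × 1180 × 0.0008930 = 165.3 m³/day.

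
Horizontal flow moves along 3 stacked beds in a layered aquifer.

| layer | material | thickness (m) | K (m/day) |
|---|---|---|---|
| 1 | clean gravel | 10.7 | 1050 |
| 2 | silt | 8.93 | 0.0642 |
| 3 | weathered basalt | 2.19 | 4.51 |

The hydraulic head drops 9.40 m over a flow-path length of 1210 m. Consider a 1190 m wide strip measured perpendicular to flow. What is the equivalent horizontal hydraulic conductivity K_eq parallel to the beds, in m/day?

Flow is parallel to layering, so each bed carries its own Darcy discharge and the transmissivities add.
Σ(K_i·b_i) = 1050×10.7 + 0.0642×8.93 + 4.51×2.19 = 11245 m²/day.
Total thickness b = 21.82 m, so K_eq = Σ(K_i·b_i)/b = 515.4 m/day.

515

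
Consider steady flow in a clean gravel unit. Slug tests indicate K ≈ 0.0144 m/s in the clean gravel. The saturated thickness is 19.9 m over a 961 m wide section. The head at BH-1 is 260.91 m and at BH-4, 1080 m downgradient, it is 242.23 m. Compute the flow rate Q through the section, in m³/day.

Convert K: 0.0144 m/s × 86400 = 1244 m/day.
Cross-sectional area A = 961 × 19.9 = 19124 m².
Hydraulic gradient i = (260.91 − 242.23) / 1080 = 18.68 / 1080 = 0.01730.
Darcy's law: Q = K · A · i = 1244 × 19124 × 0.01730 = 4.115e+05 m³/day.

412000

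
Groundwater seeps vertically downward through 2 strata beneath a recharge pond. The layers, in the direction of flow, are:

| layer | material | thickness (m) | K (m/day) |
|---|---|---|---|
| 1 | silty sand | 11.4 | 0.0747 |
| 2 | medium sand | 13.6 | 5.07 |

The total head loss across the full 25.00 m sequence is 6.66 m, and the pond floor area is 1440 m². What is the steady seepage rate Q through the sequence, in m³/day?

61.8

Flow is perpendicular to layering, so the layers act in series and the equivalent K is the thickness-weighted harmonic mean.
Total thickness L = 11.4 + 13.6 = 25.00 m.
Σ(b_i/K_i) = 11.4/0.0747 + 13.6/5.07 = 155.3 d.
K_eq = L / Σ(b_i/K_i) = 25.00 / 155.3 = 0.1610 m/day.
Q = K_eq · A · (Δh/L) = 0.1610 × 1440 × (6.66/25.00) = 61.76 m³/day.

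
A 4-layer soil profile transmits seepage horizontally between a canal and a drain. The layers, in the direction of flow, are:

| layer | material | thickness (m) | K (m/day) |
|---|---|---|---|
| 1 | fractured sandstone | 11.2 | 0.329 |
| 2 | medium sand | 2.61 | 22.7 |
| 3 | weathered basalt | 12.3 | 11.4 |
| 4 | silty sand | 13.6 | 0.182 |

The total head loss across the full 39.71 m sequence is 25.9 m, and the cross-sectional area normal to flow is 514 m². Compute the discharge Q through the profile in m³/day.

Flow is perpendicular to layering, so the layers act in series and the equivalent K is the thickness-weighted harmonic mean.
Total thickness L = 11.2 + 2.61 + 12.3 + 13.6 = 39.71 m.
Σ(b_i/K_i) = 11.2/0.329 + 2.61/22.7 + 12.3/11.4 + 13.6/0.182 = 110.0 d.
K_eq = L / Σ(b_i/K_i) = 39.71 / 110.0 = 0.3611 m/day.
Q = K_eq · A · (Δh/L) = 0.3611 × 514 × (25.9/39.71) = 121.1 m³/day.

121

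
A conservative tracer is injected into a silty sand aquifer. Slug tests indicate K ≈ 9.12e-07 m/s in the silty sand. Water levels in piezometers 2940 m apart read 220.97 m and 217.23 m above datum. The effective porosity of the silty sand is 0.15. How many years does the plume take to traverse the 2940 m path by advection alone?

Convert K: 9.12e-07 m/s × 86400 = 0.07880 m/day.
Hydraulic gradient i = (220.97 − 217.23) / 2940 = 3.74 / 2940 = 0.001272.
Darcy flux q = K · i = 0.07880 × 0.001272 = 0.0001002 m/day.
Seepage velocity v = q / n_e = 0.0001002 / 0.15 = 0.0006683 m/day.
Travel time t = L / v = 2940 / 0.0006683 = 4.400e+06 days = 12045 years.

12000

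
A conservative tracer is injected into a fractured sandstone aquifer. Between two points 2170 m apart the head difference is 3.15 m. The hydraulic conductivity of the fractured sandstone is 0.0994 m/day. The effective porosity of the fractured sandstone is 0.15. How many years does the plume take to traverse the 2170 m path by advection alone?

6180

Hydraulic gradient i = Δh / L = 3.15 / 2170 = 0.001452.
Darcy flux q = K · i = 0.09940 × 0.001452 = 0.0001443 m/day.
Seepage velocity v = q / n_e = 0.0001443 / 0.15 = 0.0009619 m/day.
Travel time t = L / v = 2170 / 0.0009619 = 2.256e+06 days = 6176 years.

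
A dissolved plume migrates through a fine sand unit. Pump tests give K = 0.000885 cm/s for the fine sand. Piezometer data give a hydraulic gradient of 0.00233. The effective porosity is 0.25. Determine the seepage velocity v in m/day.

Convert K: 0.000885 cm/s × 864 = 0.7646 m/day.
Hydraulic gradient i = 0.00233.
Darcy flux q = K · i = 0.7646 × 0.002330 = 0.001782 m/day.
Seepage velocity v = q / n_e = 0.001782 / 0.25 = 0.007126 m/day.

0.00713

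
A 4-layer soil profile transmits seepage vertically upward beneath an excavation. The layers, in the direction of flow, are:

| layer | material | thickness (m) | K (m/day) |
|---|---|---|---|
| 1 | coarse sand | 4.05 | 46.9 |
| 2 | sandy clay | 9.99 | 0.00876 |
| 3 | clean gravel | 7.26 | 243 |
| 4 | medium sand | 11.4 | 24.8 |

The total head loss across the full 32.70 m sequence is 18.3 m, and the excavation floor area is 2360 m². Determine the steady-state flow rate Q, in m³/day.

Flow is perpendicular to layering, so the layers act in series and the equivalent K is the thickness-weighted harmonic mean.
Total thickness L = 4.05 + 9.99 + 7.26 + 11.4 = 32.70 m.
Σ(b_i/K_i) = 4.05/46.9 + 9.99/0.00876 + 7.26/243 + 11.4/24.8 = 1141 d.
K_eq = L / Σ(b_i/K_i) = 32.70 / 1141 = 0.02866 m/day.
Q = K_eq · A · (Δh/L) = 0.02866 × 2360 × (18.3/32.70) = 37.85 m³/day.

37.9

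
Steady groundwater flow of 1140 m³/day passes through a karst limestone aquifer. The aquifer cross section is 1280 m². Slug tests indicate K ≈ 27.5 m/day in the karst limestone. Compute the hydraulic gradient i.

0.0324

From Q = K·A·i, i = Q / (K·A) = 1140 / (27.50 × 1280) = 0.03239.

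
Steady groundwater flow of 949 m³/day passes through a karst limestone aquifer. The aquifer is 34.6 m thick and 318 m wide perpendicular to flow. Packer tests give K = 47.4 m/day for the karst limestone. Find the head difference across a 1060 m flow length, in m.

1.93

Cross-sectional area A = 318 × 34.6 = 11003 m².
From Q = K·A·i, i = Q / (K·A) = 949 / (47.40 × 11003) = 0.001820.
Head loss Δh = i · L = 0.001820 × 1060 = 1.929 m.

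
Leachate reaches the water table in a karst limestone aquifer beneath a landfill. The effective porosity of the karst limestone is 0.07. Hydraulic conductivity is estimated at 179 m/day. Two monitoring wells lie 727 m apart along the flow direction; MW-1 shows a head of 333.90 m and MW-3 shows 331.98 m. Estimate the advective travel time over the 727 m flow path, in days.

108

Hydraulic gradient i = (333.90 − 331.98) / 727 = 1.92 / 727 = 0.002641.
Darcy flux q = K · i = 179.0 × 0.002641 = 0.4727 m/day.
Seepage velocity v = q / n_e = 0.4727 / 0.07 = 6.753 m/day.
Travel time t = L / v = 727 / 6.753 = 107.6 days.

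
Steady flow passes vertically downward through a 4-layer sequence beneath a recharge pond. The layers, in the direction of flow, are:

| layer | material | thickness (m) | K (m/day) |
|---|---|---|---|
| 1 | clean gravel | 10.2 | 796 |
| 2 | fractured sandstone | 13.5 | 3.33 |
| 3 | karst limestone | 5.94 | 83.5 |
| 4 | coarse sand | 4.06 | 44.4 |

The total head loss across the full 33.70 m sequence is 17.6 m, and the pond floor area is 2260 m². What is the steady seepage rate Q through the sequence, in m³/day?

9400

Flow is perpendicular to layering, so the layers act in series and the equivalent K is the thickness-weighted harmonic mean.
Total thickness L = 10.2 + 13.5 + 5.94 + 4.06 = 33.70 m.
Σ(b_i/K_i) = 10.2/796 + 13.5/3.33 + 5.94/83.5 + 4.06/44.4 = 4.229 d.
K_eq = L / Σ(b_i/K_i) = 33.70 / 4.229 = 7.968 m/day.
Q = K_eq · A · (Δh/L) = 7.968 × 2260 × (17.6/33.70) = 9405 m³/day.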